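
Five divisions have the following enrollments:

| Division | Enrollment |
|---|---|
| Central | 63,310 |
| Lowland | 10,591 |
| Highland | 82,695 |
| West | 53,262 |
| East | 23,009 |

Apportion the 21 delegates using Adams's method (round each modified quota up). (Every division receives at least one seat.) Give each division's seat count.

Standard divisor 232867/21 ≈ 11088.905; standard quotas: Central 5.709, Lowland 0.955, Highland 7.457, West 4.803, East 2.075.
Rounding up gives 6, 1, 8, 5, 3 = 23 seats, so the divisor must be adjusted.
With modified divisor 12200: modified quotas Central 5.189, Lowland 0.868, Highland 6.778, West 4.366, East 1.886.
Rounding up: Central 6, Lowland 1, Highland 7, West 5, East 2 (total 21).

Central 6, Lowland 1, Highland 7, West 5, East 2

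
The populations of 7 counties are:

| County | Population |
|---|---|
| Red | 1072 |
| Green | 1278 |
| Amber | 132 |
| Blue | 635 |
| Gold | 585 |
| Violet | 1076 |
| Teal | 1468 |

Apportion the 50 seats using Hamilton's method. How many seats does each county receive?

Standard divisor: 6246 ÷ 50 ≈ 124.92.
Standard quotas: Red 8.581, Green 10.231, Amber 1.057, Blue 5.083, Gold 4.683, Violet 8.614, Teal 11.752.
Lower quotas: Red 8, Green 10, Amber 1, Blue 5, Gold 4, Violet 8, Teal 11 (sum 47, leaving 3 seats).
Remainders in descending order: Teal 0.752, Gold 0.683, Violet 0.614, Red 0.581, Green 0.231, Blue 0.083, Amber 0.057.
Largest remainders: Teal, Gold, Violet receive the extra seats.

Red=8, Green=10, Amber=1, Blue=5, Gold=5, Violet=9, Teal=12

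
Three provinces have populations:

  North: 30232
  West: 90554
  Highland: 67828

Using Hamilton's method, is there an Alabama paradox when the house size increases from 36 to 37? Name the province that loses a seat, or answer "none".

At 36 seats: North 6, West 17, Highland 13.
At 37 seats: North 6, West 18, Highland 13.
No province's allocation decreased.

none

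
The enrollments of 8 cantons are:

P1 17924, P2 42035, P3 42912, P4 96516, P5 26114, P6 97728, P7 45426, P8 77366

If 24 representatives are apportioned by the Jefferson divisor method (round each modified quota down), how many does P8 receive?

4

Standard divisor 446021/24 ≈ 18584.208; standard quotas: P1 0.964, P2 2.262, P3 2.309, P4 5.193, P5 1.405, P6 5.259, P7 2.444, P8 4.163.
Rounding down gives 0, 2, 2, 5, 1, 5, 2, 4 = 21 seats, so the divisor must be adjusted.
With modified divisor 15800: modified quotas P1 1.134, P2 2.660, P3 2.716, P4 6.109, P5 1.653, P6 6.185, P7 2.875, P8 4.897.
Rounding down: P1 1, P2 2, P3 2, P4 6, P5 1, P6 6, P7 2, P8 4 (total 24).
P8 receives 4.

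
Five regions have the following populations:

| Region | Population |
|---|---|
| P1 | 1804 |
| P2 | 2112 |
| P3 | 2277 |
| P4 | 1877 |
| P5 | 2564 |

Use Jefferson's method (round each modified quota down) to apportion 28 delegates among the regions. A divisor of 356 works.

P1: 5, P2: 5, P3: 6, P4: 5, P5: 7

With modified divisor 356: modified quotas P1 5.067, P2 5.933, P3 6.396, P4 5.272, P5 7.202.
Rounding down: P1 5, P2 5, P3 6, P4 5, P5 7 (total 28).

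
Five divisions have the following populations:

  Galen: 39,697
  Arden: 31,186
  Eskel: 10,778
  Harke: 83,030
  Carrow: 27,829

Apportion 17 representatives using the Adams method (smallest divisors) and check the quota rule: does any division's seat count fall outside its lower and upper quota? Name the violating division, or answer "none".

none

Standard quotas: Galen 3.505, Arden 2.754, Eskel 0.952, Harke 7.332, Carrow 2.457.
Adams allocation: Galen 3, Arden 3, Eskel 1, Harke 7, Carrow 3.
Every allocation lies between the lower and upper quota.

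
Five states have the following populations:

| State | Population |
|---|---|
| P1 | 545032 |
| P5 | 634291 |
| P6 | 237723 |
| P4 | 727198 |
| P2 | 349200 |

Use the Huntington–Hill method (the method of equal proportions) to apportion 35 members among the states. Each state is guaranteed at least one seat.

P1: 8, P5: 9, P6: 3, P4: 10, P2: 5

With divisor 71084: modified quotas P1 7.667, P5 8.923, P6 3.344, P4 10.230, P2 4.912.
Geometric-mean thresholds: P1 √(7·8)=7.483, P5 √(8·9)=8.485, P6 √(3·4)=3.464, P4 √(10·11)=10.488, P2 √(4·5)=4.472.
Each quota rounded against its threshold gives P1 8, P5 9, P6 3, P4 10, P2 5 (total 35).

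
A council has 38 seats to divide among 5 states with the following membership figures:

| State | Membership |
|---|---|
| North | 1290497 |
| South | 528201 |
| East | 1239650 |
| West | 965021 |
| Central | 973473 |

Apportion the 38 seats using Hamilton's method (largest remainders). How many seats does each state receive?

Standard divisor: 4996842 ÷ 38 ≈ 131495.842.
Standard quotas: North 9.8140, South 4.0169, East 9.4273, West 7.3388, Central 7.4031.
Lower quotas: North 9, South 4, East 9, West 7, Central 7 (sum 36, leaving 2 seats).
Remainders in descending order: North 0.8140, East 0.4273, Central 0.4031, West 0.3388, South 0.0169.
The surplus seats go to North, East.

North 10; South 4; East 10; West 7; Central 7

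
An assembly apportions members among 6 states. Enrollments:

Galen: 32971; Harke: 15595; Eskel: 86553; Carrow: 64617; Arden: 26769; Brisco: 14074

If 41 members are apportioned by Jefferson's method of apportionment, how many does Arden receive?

Standard divisor 240579/41 ≈ 5867.78; standard quotas: Galen 5.619, Harke 2.658, Eskel 14.751, Carrow 11.012, Arden 4.562, Brisco 2.399.
Rounding down gives 5, 2, 14, 11, 4, 2 = 38 seats, so the divisor must be adjusted.
With modified divisor 5400: modified quotas Galen 6.106, Harke 2.888, Eskel 16.028, Carrow 11.966, Arden 4.957, Brisco 2.606.
Rounding down: Galen 6, Harke 2, Eskel 16, Carrow 11, Arden 4, Brisco 2 (total 41).
Arden receives 4.

4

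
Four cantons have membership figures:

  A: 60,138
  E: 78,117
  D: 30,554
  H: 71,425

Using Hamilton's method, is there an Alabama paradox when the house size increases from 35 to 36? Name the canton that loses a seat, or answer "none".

D

At 35 seats: A 9, E 11, D 5, H 10.
At 36 seats: A 9, E 12, D 4, H 11.
D drops from 5 to 4.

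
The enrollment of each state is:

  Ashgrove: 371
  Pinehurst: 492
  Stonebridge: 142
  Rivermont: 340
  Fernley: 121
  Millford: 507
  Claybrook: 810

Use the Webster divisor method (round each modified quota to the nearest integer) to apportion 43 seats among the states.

Standard divisor 2783/43 ≈ 64.721; standard quotas: Ashgrove 5.732, Pinehurst 7.602, Stonebridge 2.194, Rivermont 5.253, Fernley 1.870, Millford 7.834, Claybrook 12.515.
Rounding to the nearest integer gives 6, 8, 2, 5, 2, 8, 13 = 44 seats, so the divisor must be adjusted.
With modified divisor 65: modified quotas Ashgrove 5.708, Pinehurst 7.569, Stonebridge 2.185, Rivermont 5.231, Fernley 1.862, Millford 7.800, Claybrook 12.462.
Rounding to the nearest integer: Ashgrove 6, Pinehurst 8, Stonebridge 2, Rivermont 5, Fernley 2, Millford 8, Claybrook 12 (total 43).

Ashgrove: 6, Pinehurst: 8, Stonebridge: 2, Rivermont: 5, Fernley: 2, Millford: 8, Claybrook: 12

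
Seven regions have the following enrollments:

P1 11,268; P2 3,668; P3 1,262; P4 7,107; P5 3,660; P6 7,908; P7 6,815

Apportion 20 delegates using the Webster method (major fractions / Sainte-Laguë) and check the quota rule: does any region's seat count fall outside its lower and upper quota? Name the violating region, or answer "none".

Standard quotas: P1 5.406, P2 1.760, P3 0.605, P4 3.410, P5 1.756, P6 3.794, P7 3.270.
Webster allocation: P1 5, P2 2, P3 1, P4 3, P5 2, P6 4, P7 3.
Every allocation lies between the lower and upper quota.

none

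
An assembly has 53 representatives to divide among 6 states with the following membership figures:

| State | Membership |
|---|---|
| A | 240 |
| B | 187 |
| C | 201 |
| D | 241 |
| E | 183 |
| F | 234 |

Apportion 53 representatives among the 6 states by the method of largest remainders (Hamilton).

A=10; B=8; C=8; D=10; E=7; F=10

Standard divisor: 1286 ÷ 53 ≈ 24.264.
Standard quotas: A 9.891, B 7.707, C 8.284, D 9.932, E 7.542, F 9.644.
Lower quotas: A 9, B 7, C 8, D 9, E 7, F 9 (sum 49, leaving 4 seats).
Remainders in descending order: D 0.932, A 0.891, B 0.707, F 0.644, E 0.542, C 0.284.
Largest remainders: D, A, B, F receive the extra seats.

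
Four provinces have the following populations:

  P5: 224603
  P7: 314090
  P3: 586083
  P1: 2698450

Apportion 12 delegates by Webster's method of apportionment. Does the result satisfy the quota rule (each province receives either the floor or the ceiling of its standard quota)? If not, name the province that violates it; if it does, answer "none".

Standard quotas: P5 0.705, P7 0.986, P3 1.840, P1 8.470.
Webster allocation: P5 1, P7 1, P3 2, P1 8.
Every allocation lies between the lower and upper quota.

none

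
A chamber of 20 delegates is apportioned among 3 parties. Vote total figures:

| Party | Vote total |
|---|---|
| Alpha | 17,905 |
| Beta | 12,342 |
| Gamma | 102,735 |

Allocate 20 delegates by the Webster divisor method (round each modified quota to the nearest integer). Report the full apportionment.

Standard divisor 132982/20 ≈ 6649.1; standard quotas: Alpha 2.693, Beta 1.856, Gamma 15.451.
Rounding to the nearest integer gives Alpha 3, Beta 2, Gamma 15 — total 20, matching the house size, so no adjustment is needed.

Alpha: 3, Beta: 2, Gamma: 15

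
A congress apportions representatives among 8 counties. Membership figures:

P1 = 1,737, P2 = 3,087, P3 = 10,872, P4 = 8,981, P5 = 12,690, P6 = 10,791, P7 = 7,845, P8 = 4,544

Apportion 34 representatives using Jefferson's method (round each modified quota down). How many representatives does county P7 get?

Standard divisor 60547/34 ≈ 1780.794; standard quotas: P1 0.975, P2 1.733, P3 6.105, P4 5.043, P5 7.126, P6 6.060, P7 4.405, P8 2.552.
Rounding down gives 0, 1, 6, 5, 7, 6, 4, 2 = 31 seats, so the divisor must be adjusted.
With modified divisor 1560: modified quotas P1 1.113, P2 1.979, P3 6.969, P4 5.757, P5 8.135, P6 6.917, P7 5.029, P8 2.913.
Rounding down: P1 1, P2 1, P3 6, P4 5, P5 8, P6 6, P7 5, P8 2 (total 34).
P7 receives 5.

5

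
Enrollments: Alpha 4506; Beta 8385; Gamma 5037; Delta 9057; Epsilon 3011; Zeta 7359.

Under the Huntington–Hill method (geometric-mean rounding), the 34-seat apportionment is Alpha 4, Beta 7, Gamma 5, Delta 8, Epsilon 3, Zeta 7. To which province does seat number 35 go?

Beta

Priority for the next seat is population ÷ (√(s·(s+1))).
Priorities: Alpha 1007.572, Beta 1120.493, Gamma 919.626, Delta 1067.378, Epsilon 869.201, Zeta 983.388.
Highest priority: Beta.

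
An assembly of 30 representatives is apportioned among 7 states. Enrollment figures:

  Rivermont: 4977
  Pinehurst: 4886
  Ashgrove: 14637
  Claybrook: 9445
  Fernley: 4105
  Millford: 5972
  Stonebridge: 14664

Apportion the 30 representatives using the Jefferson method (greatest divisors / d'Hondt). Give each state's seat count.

Standard divisor 58686/30 ≈ 1956.2; standard quotas: Rivermont 2.544, Pinehurst 2.498, Ashgrove 7.482, Claybrook 4.828, Fernley 2.098, Millford 3.053, Stonebridge 7.496.
Rounding down gives 2, 2, 7, 4, 2, 3, 7 = 27 seats, so the divisor must be adjusted.
With modified divisor 1700: modified quotas Rivermont 2.928, Pinehurst 2.874, Ashgrove 8.610, Claybrook 5.556, Fernley 2.415, Millford 3.513, Stonebridge 8.626.
Rounding down: Rivermont 2, Pinehurst 2, Ashgrove 8, Claybrook 5, Fernley 2, Millford 3, Stonebridge 8 (total 30).

Rivermont=2, Pinehurst=2, Ashgrove=8, Claybrook=5, Fernley=2, Millford=3, Stonebridge=8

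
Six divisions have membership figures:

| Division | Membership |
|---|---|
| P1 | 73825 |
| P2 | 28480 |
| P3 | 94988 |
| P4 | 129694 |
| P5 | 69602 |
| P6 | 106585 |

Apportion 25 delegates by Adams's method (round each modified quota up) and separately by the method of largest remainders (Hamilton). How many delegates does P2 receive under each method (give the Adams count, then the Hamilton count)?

Adams: P1 4, P2 2, P3 5, P4 6, P5 3, P6 5.
Hamilton: P1 4, P2 1, P3 5, P4 6, P5 4, P6 5.
P2 gets 2 under Adams and 1 under Hamilton.

2 and 1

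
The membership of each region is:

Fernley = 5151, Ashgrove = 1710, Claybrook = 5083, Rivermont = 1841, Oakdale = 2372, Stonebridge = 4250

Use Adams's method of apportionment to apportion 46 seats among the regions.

Fernley: 11, Ashgrove: 4, Claybrook: 11, Rivermont: 4, Oakdale: 6, Stonebridge: 10

Standard divisor 20407/46 ≈ 443.63; standard quotas: Fernley 11.611, Ashgrove 3.855, Claybrook 11.458, Rivermont 4.150, Oakdale 5.347, Stonebridge 9.580.
Rounding up gives 12, 4, 12, 5, 6, 10 = 49 seats, so the divisor must be adjusted.
With modified divisor 470: modified quotas Fernley 10.960, Ashgrove 3.638, Claybrook 10.815, Rivermont 3.917, Oakdale 5.047, Stonebridge 9.043.
Rounding up: Fernley 11, Ashgrove 4, Claybrook 11, Rivermont 4, Oakdale 6, Stonebridge 10 (total 46).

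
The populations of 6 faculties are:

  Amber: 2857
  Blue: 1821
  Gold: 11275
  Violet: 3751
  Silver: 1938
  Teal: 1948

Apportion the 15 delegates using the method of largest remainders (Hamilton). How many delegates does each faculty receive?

Amber 2; Blue 1; Gold 7; Violet 3; Silver 1; Teal 1

The standard divisor is 23590/15 ≈ 1572.667.
Standard quotas: Amber 1.8167, Blue 1.1579, Gold 7.1694, Violet 2.3851, Silver 1.2323, Teal 1.2387.
Lower quotas: Amber 1, Blue 1, Gold 7, Violet 2, Silver 1, Teal 1 (sum 13, leaving 2 seats).
Remainders in descending order: Amber 0.8167, Violet 0.3851, Teal 0.2387, Silver 0.2323, Gold 0.1694, Blue 0.1579.
Largest remainders: Amber, Violet receive the extra seats.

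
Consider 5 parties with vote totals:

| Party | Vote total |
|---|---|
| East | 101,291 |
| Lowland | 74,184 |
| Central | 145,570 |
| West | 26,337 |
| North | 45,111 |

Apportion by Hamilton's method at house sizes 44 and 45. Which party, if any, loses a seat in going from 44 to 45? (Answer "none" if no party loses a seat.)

At 44 seats: East 12, Lowland 8, Central 16, West 3, North 5.
At 45 seats: East 12, Lowland 8, Central 17, West 3, North 5.
No party's allocation decreased.

none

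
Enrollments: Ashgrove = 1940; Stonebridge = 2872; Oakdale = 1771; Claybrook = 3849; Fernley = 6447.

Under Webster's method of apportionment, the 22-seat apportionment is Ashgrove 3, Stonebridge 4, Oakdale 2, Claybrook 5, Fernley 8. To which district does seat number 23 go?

Fernley

Priority for the next seat is population ÷ (current seats + 0.5).
Priorities: Ashgrove 554.286, Stonebridge 638.222, Oakdale 708.400, Claybrook 699.818, Fernley 758.471.
Highest priority: Fernley.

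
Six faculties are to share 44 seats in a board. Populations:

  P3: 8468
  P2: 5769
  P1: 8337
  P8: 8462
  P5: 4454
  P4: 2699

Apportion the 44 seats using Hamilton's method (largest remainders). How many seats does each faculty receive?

P3 10, P2 7, P1 9, P8 10, P5 5, P4 3

The standard divisor is 38189/44 ≈ 867.932.
Standard quotas: P3 9.7565, P2 6.6468, P1 9.6056, P8 9.7496, P5 5.1317, P4 3.1097.
Lower quotas: P3 9, P2 6, P1 9, P8 9, P5 5, P4 3 (sum 41, leaving 3 seats).
Remainders in descending order: P3 0.7565, P8 0.7496, P2 0.6468, P1 0.6056, P5 0.1317, P4 0.1097.
Largest remainders: P3, P8, P2 receive the extra seats.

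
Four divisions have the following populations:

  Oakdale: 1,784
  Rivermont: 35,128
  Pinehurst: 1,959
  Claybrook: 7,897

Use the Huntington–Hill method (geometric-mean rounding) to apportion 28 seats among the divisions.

Oakdale 1, Rivermont 21, Pinehurst 1, Claybrook 5

With divisor 1674: modified quotas Oakdale 1.066, Rivermont 20.984, Pinehurst 1.170, Claybrook 4.717.
Geometric-mean thresholds: Oakdale √(1·2)=1.414, Rivermont √(20·21)=20.494, Pinehurst √(1·2)=1.414, Claybrook √(4·5)=4.472.
Each quota rounded against its threshold gives Oakdale 1, Rivermont 21, Pinehurst 1, Claybrook 5 (total 28).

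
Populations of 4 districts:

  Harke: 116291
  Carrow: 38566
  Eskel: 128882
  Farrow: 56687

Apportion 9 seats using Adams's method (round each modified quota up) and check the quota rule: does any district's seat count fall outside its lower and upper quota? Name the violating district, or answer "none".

none

Standard quotas: Harke 3.074, Carrow 1.020, Eskel 3.407, Farrow 1.499.
Adams allocation: Harke 3, Carrow 1, Eskel 3, Farrow 2.
Every allocation lies between the lower and upper quota.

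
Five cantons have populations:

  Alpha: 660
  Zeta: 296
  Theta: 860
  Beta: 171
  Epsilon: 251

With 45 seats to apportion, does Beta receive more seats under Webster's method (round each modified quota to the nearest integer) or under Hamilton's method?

Webster: Alpha 13, Zeta 6, Theta 18, Beta 3, Epsilon 5.
Hamilton: Alpha 13, Zeta 6, Theta 17, Beta 4, Epsilon 5.
Beta gets 3 under Webster and 4 under Hamilton.

Hamilton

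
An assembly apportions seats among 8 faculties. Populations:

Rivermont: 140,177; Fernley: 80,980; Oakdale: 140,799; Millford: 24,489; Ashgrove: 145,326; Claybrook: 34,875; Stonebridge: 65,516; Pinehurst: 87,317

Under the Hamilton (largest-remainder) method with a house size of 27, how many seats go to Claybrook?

1

The standard divisor is 719479/27 ≈ 26647.37.
Standard quotas: Rivermont 5.2604, Fernley 3.0389, Oakdale 5.2838, Millford 0.9190, Ashgrove 5.4537, Claybrook 1.3088, Stonebridge 2.4586, Pinehurst 3.2768.
Lower quotas: Rivermont 5, Fernley 3, Oakdale 5, Millford 0, Ashgrove 5, Claybrook 1, Stonebridge 2, Pinehurst 3 (sum 24, leaving 3 seats).
Remainders in descending order: Millford 0.9190, Stonebridge 0.4586, Ashgrove 0.4537, Claybrook 0.3088, Oakdale 0.2838, Pinehurst 0.2768, Rivermont 0.2604, Fernley 0.0389.
The surplus seats go to Millford, Stonebridge, Ashgrove.
Claybrook receives 1.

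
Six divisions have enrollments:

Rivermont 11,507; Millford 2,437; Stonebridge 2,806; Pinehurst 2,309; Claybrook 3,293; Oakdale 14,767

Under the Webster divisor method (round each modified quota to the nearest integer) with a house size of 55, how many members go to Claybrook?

5

Standard divisor 37119/55 ≈ 674.891; standard quotas: Rivermont 17.050, Millford 3.611, Stonebridge 4.158, Pinehurst 3.421, Claybrook 4.879, Oakdale 21.881.
Rounding to the nearest integer gives Rivermont 17, Millford 4, Stonebridge 4, Pinehurst 3, Claybrook 5, Oakdale 22 — total 55, matching the house size, so no adjustment is needed.
Claybrook receives 5.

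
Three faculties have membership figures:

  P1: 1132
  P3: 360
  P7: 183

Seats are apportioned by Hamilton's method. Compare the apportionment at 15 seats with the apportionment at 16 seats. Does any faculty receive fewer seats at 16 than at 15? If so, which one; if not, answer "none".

none

At 15 seats: P1 10, P3 3, P7 2.
At 16 seats: P1 11, P3 3, P7 2.
No faculty's allocation decreased.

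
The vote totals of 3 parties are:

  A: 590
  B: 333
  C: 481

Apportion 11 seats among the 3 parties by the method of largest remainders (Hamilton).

The standard divisor is 1404/11 ≈ 127.636.
Standard quotas: A 4.623, B 2.609, C 3.769.
Lower quotas: A 4, B 2, C 3 (sum 9, leaving 2 seats).
Remainders in descending order: C 0.769, A 0.623, B 0.609.
Largest remainders: C, A receive the extra seats.

A=5, B=2, C=4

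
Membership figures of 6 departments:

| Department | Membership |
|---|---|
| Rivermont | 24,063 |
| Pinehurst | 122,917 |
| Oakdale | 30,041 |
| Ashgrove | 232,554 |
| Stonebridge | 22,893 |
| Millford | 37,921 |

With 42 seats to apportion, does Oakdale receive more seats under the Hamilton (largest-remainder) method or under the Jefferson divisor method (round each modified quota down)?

Hamilton

Hamilton: Rivermont 2, Pinehurst 11, Oakdale 3, Ashgrove 21, Stonebridge 2, Millford 3.
Jefferson: Rivermont 2, Pinehurst 11, Oakdale 2, Ashgrove 22, Stonebridge 2, Millford 3.
Oakdale gets 3 under Hamilton and 2 under Jefferson.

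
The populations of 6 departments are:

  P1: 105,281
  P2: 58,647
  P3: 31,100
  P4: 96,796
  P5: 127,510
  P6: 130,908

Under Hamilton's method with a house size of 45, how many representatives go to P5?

10

Total 550242; standard divisor 550242/45 ≈ 12227.6.
Standard quotas: P1 8.6101, P2 4.7963, P3 2.5434, P4 7.9162, P5 10.4280, P6 10.7059.
Lower quotas: P1 8, P2 4, P3 2, P4 7, P5 10, P6 10 (sum 41, leaving 4 seats).
Remainders in descending order: P4 0.9162, P2 0.7963, P6 0.7059, P1 0.6101, P3 0.5434, P5 0.4280.
Largest remainders: P4, P2, P6, P1 receive the extra seats.
P5 receives 10.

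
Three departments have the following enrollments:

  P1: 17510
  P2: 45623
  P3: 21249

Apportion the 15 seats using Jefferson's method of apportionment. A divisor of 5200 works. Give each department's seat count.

With modified divisor 5200: modified quotas P1 3.367, P2 8.774, P3 4.086.
Rounding down: P1 3, P2 8, P3 4 (total 15).

P1: 3, P2: 8, P3: 4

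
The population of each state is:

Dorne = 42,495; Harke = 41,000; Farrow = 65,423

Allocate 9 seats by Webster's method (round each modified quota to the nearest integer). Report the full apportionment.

Standard divisor 148918/9 ≈ 16546.444; standard quotas: Dorne 2.568, Harke 2.478, Farrow 3.954.
Rounding to the nearest integer gives Dorne 3, Harke 2, Farrow 4 — total 9, matching the house size, so no adjustment is needed.

Dorne=3, Harke=2, Farrow=4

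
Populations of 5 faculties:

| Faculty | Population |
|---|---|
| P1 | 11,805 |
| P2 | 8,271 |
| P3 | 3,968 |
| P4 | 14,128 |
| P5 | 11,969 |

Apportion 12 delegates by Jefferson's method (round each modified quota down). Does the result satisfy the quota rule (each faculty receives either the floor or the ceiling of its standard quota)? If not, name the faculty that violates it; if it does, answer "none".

Standard quotas: P1 2.825, P2 1.979, P3 0.950, P4 3.381, P5 2.864.
Jefferson allocation: P1 3, P2 2, P3 1, P4 3, P5 3.
Every allocation lies between the lower and upper quota.

none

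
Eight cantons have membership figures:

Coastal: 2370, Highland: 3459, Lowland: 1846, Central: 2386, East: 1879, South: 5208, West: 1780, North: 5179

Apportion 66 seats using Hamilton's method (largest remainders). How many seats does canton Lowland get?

5

Standard divisor: 24107 ÷ 66 ≈ 365.258.
Standard quotas: Coastal 6.4886, Highland 9.4700, Lowland 5.0540, Central 6.5324, East 5.1443, South 14.2584, West 4.8733, North 14.1790.
Lower quotas: Coastal 6, Highland 9, Lowland 5, Central 6, East 5, South 14, West 4, North 14 (sum 63, leaving 3 seats).
Remainders in descending order: West 0.8733, Central 0.5324, Coastal 0.4886, Highland 0.4700, South 0.2584, North 0.1790, East 0.1443, Lowland 0.0540.
The surplus seats go to West, Central, Coastal.
Lowland receives 5.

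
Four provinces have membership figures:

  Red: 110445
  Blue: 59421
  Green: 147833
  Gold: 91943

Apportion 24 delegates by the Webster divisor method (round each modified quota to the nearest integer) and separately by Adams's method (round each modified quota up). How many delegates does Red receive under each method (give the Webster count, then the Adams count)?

7 and 6

Webster: Red 7, Blue 3, Green 9, Gold 5.
Adams: Red 6, Blue 4, Green 9, Gold 5.
Red gets 7 under Webster and 6 under Adams.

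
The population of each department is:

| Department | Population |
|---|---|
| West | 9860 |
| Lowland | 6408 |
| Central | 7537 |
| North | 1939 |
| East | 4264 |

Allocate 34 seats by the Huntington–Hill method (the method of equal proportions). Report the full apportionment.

West=11, Lowland=7, Central=9, North=2, East=5

With divisor 873: modified quotas West 11.294, Lowland 7.340, Central 8.633, North 2.221, East 4.884.
Geometric-mean thresholds: West √(11·12)=11.489, Lowland √(7·8)=7.483, Central √(8·9)=8.485, North √(2·3)=2.449, East √(4·5)=4.472.
Each quota rounded against its threshold gives West 11, Lowland 7, Central 9, North 2, East 5 (total 34).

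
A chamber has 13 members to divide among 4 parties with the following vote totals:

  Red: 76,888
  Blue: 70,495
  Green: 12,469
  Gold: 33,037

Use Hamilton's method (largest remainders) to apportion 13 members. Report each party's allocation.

Total 192889; standard divisor 192889/13 ≈ 14837.615.
Standard quotas: Red 5.1820, Blue 4.7511, Green 0.8404, Gold 2.2266.
Lower quotas: Red 5, Blue 4, Green 0, Gold 2 (sum 11, leaving 2 seats).
Remainders in descending order: Green 0.8404, Blue 0.7511, Gold 0.2266, Red 0.1820.
Largest remainders: Green, Blue receive the extra seats.

Red: 5, Blue: 5, Green: 1, Gold: 2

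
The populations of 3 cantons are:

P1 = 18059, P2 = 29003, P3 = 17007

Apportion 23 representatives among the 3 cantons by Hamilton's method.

P1 7; P2 10; P3 6

Standard divisor: 64069 ÷ 23 ≈ 2785.609.
Standard quotas: P1 6.4830, P2 10.4117, P3 6.1053.
Lower quotas: P1 6, P2 10, P3 6 (sum 22, leaving 1 seat).
Remainders in descending order: P1 0.4830, P2 0.4117, P3 0.1053.
The surplus seat goes to P1.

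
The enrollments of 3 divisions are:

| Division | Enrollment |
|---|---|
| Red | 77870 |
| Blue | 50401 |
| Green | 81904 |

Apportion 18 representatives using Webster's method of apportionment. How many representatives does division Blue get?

Standard divisor 210175/18 ≈ 11676.389; standard quotas: Red 6.669, Blue 4.316, Green 7.014.
Rounding to the nearest integer gives Red 7, Blue 4, Green 7 — total 18, matching the house size, so no adjustment is needed.
Blue receives 4.

4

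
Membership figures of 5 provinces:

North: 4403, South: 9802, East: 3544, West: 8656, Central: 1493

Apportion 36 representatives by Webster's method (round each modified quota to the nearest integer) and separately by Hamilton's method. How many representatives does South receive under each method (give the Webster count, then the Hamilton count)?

Webster: North 6, South 12, East 5, West 11, Central 2.
Hamilton: North 6, South 13, East 4, West 11, Central 2.
South gets 12 under Webster and 13 under Hamilton.

12 and 13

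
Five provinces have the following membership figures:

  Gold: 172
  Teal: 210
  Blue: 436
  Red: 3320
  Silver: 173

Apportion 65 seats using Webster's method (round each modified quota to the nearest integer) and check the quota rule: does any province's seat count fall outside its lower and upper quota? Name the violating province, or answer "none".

Red

Standard quotas: Gold 2.593, Teal 3.166, Blue 6.574, Red 50.058, Silver 2.608.
Webster allocation: Gold 3, Teal 3, Blue 7, Red 49, Silver 3.
Red has quota 50.058 (lower 50, upper 51) but receives 49 — outside the quota interval.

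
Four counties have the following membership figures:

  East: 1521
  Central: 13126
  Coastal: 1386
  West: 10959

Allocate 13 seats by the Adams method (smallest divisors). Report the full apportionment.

Standard divisor 26992/13 ≈ 2076.308; standard quotas: East 0.733, Central 6.322, Coastal 0.668, West 5.278.
Rounding up gives 1, 7, 1, 6 = 15 seats, so the divisor must be adjusted.
With modified divisor 2400: modified quotas East 0.634, Central 5.469, Coastal 0.578, West 4.566.
Rounding up: East 1, Central 6, Coastal 1, West 5 (total 13).

East=1, Central=6, Coastal=1, West=5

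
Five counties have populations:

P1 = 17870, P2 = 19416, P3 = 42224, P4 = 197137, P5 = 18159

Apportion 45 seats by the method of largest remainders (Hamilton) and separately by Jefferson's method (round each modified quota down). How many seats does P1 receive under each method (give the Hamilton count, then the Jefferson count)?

Hamilton: P1 3, P2 3, P3 6, P4 30, P5 3.
Jefferson: P1 2, P2 3, P3 6, P4 32, P5 2.
P1 gets 3 under Hamilton and 2 under Jefferson.

3 and 2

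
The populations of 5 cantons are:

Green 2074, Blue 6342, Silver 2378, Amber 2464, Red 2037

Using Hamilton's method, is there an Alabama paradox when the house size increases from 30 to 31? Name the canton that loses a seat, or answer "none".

At 30 seats: Green 4, Blue 12, Silver 5, Amber 5, Red 4.
At 31 seats: Green 4, Blue 13, Silver 5, Amber 5, Red 4.
No canton's allocation decreased.

none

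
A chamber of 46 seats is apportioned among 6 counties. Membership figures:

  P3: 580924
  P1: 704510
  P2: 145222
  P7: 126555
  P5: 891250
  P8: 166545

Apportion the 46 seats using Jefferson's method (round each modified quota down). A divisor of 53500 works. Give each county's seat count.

With modified divisor 53500: modified quotas P3 10.858, P1 13.168, P2 2.714, P7 2.366, P5 16.659, P8 3.113.
Rounding down: P3 10, P1 13, P2 2, P7 2, P5 16, P8 3 (total 46).

P3=10, P1=13, P2=2, P7=2, P5=16, P8=3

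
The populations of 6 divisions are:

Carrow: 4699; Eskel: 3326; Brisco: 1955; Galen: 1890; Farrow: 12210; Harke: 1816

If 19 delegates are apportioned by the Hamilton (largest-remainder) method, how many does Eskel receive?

The standard divisor is 25896/19 ≈ 1362.947.
Standard quotas: Carrow 3.4477, Eskel 2.4403, Brisco 1.4344, Galen 1.3867, Farrow 8.9585, Harke 1.3324.
Lower quotas: Carrow 3, Eskel 2, Brisco 1, Galen 1, Farrow 8, Harke 1 (sum 16, leaving 3 seats).
Remainders in descending order: Farrow 0.9585, Carrow 0.4477, Eskel 0.4403, Brisco 0.4344, Galen 0.3867, Harke 0.3324.
The surplus seats go to Farrow, Carrow, Eskel.
Eskel receives 3.

3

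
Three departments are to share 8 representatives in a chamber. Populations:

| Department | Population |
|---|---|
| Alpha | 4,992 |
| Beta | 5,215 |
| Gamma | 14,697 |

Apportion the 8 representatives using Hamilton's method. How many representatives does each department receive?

Standard divisor: 24904 ÷ 8 = 3113.
Standard quotas: Alpha 1.6036, Beta 1.6752, Gamma 4.7212.
Lower quotas: Alpha 1, Beta 1, Gamma 4 (sum 6, leaving 2 seats).
Remainders in descending order: Gamma 0.7212, Beta 0.6752, Alpha 0.6036.
The surplus seats go to Gamma, Beta.

Alpha 1, Beta 2, Gamma 5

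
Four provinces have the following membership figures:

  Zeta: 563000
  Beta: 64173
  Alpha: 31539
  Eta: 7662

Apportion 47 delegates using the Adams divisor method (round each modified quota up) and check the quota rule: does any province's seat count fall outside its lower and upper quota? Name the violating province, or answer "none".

Standard quotas: Zeta 39.709, Beta 4.526, Alpha 2.224, Eta 0.540.
Adams allocation: Zeta 38, Beta 5, Alpha 3, Eta 1.
Zeta has quota 39.709 (lower 39, upper 40) but receives 38 — outside the quota interval.

Zeta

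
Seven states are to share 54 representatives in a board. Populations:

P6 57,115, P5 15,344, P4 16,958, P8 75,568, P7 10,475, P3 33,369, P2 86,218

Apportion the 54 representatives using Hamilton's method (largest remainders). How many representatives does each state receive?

P6: 10, P5: 3, P4: 3, P8: 14, P7: 2, P3: 6, P2: 16

Total 295047; standard divisor 295047/54 ≈ 5463.833.
Standard quotas: P6 10.4533, P5 2.8083, P4 3.1037, P8 13.8306, P7 1.9172, P3 6.1073, P2 15.7798.
Lower quotas: P6 10, P5 2, P4 3, P8 13, P7 1, P3 6, P2 15 (sum 50, leaving 4 seats).
Remainders in descending order: P7 0.9172, P8 0.8306, P5 0.8083, P2 0.7798, P6 0.4533, P3 0.1073, P4 0.1037.
Largest remainders: P7, P8, P5, P2 receive the extra seats.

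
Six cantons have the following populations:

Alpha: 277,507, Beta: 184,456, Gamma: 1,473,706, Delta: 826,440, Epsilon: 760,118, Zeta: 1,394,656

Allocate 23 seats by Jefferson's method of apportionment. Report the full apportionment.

Alpha 1, Beta 0, Gamma 7, Delta 4, Epsilon 4, Zeta 7

Standard divisor 4916883/23 ≈ 213777.522; standard quotas: Alpha 1.298, Beta 0.863, Gamma 6.894, Delta 3.866, Epsilon 3.556, Zeta 6.524.
Rounding down gives 1, 0, 6, 3, 3, 6 = 19 seats, so the divisor must be adjusted.
With modified divisor 188357: modified quotas Alpha 1.473, Beta 0.979, Gamma 7.824, Delta 4.388, Epsilon 4.036, Zeta 7.404.
Rounding down: Alpha 1, Beta 0, Gamma 7, Delta 4, Epsilon 4, Zeta 7 (total 23).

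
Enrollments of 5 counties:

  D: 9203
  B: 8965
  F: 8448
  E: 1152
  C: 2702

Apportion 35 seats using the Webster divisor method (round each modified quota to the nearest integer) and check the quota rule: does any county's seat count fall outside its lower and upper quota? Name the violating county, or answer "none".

none

Standard quotas: D 10.571, B 10.298, F 9.704, E 1.323, C 3.104.
Webster allocation: D 11, B 10, F 10, E 1, C 3.
Every allocation lies between the lower and upper quota.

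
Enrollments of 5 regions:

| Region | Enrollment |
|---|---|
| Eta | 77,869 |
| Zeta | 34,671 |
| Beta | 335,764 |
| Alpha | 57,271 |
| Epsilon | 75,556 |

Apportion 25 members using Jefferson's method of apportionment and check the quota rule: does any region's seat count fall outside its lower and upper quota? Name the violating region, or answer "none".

Beta

Standard quotas: Eta 3.350, Zeta 1.492, Beta 14.444, Alpha 2.464, Epsilon 3.250.
Jefferson allocation: Eta 3, Zeta 1, Beta 16, Alpha 2, Epsilon 3.
Beta has quota 14.444 (lower 14, upper 15) but receives 16 — outside the quota interval.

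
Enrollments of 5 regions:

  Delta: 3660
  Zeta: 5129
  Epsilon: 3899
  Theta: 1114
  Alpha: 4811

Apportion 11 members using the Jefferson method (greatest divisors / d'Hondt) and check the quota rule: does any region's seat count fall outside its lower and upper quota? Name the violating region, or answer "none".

Standard quotas: Delta 2.163, Zeta 3.031, Epsilon 2.304, Theta 0.658, Alpha 2.843.
Jefferson allocation: Delta 2, Zeta 3, Epsilon 3, Theta 0, Alpha 3.
Every allocation lies between the lower and upper quota.

none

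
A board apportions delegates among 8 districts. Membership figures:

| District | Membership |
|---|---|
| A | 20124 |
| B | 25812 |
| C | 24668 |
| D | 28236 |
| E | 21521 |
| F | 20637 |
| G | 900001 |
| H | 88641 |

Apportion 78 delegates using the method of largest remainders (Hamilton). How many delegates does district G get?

62

Standard divisor: 1129640 ÷ 78 ≈ 14482.564.
Standard quotas: A 1.3895, B 1.7823, C 1.7033, D 1.9497, E 1.4860, F 1.4250, G 62.1438, H 6.1205.
Lower quotas: A 1, B 1, C 1, D 1, E 1, F 1, G 62, H 6 (sum 74, leaving 4 seats).
Remainders in descending order: D 0.9497, B 0.7823, C 0.7033, E 0.4860, F 0.4250, A 0.3895, G 0.1438, H 0.1205.
The surplus seats go to D, B, C, E.
G receives 62.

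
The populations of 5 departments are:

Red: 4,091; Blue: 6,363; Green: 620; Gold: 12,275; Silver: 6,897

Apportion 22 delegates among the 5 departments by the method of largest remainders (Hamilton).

Red: 3, Blue: 5, Green: 0, Gold: 9, Silver: 5

The standard divisor is 30246/22 ≈ 1374.818.
Standard quotas: Red 2.9757, Blue 4.6282, Green 0.4510, Gold 8.9285, Silver 5.0167.
Lower quotas: Red 2, Blue 4, Green 0, Gold 8, Silver 5 (sum 19, leaving 3 seats).
Remainders in descending order: Red 0.9757, Gold 0.9285, Blue 0.6282, Green 0.4510, Silver 0.0167.
The surplus seats go to Red, Gold, Blue.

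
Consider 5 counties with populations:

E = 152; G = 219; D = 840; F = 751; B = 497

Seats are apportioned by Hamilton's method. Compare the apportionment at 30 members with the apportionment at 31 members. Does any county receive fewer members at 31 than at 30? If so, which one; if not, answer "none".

none

At 30 seats: E 2, G 3, D 10, F 9, B 6.
At 31 seats: E 2, G 3, D 11, F 9, B 6.
No county's allocation decreased.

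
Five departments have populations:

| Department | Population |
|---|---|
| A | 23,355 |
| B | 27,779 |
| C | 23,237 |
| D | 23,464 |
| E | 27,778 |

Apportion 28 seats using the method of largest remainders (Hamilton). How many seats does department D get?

6

Total 125613; standard divisor 125613/28 ≈ 4486.179.
Standard quotas: A 5.2060, B 6.1921, C 5.1797, D 5.2303, E 6.1919.
Lower quotas: A 5, B 6, C 5, D 5, E 6 (sum 27, leaving 1 seat).
Remainders in descending order: D 0.2303, A 0.2060, B 0.1921, E 0.1919, C 0.1797.
The surplus seat goes to D.
D receives 6.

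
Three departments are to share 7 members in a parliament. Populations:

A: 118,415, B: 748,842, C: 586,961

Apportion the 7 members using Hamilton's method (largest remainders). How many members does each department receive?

Standard divisor: 1454218 ÷ 7 ≈ 207745.429.
Standard quotas: A 0.5700, B 3.6046, C 2.8254.
Lower quotas: A 0, B 3, C 2 (sum 5, leaving 2 seats).
Remainders in descending order: C 0.8254, B 0.6046, A 0.5700.
The surplus seats go to C, B.

A=0; B=4; C=3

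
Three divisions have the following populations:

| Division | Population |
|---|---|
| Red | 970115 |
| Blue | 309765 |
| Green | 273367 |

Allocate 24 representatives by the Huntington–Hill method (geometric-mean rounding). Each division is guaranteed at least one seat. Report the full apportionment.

Red: 15; Blue: 5; Green: 4

With divisor 64782: modified quotas Red 14.975, Blue 4.782, Green 4.220.
Geometric-mean thresholds: Red √(14·15)=14.491, Blue √(4·5)=4.472, Green √(4·5)=4.472.
Each quota rounded against its threshold gives Red 15, Blue 5, Green 4 (total 24).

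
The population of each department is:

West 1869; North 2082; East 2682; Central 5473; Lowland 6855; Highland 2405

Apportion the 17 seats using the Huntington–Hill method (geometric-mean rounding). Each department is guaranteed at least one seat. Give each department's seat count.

With divisor 1287: modified quotas West 1.452, North 1.618, East 2.084, Central 4.253, Lowland 5.326, Highland 1.869.
Geometric-mean thresholds: West √(1·2)=1.414, North √(1·2)=1.414, East √(2·3)=2.449, Central √(4·5)=4.472, Lowland √(5·6)=5.477, Highland √(1·2)=1.414.
Each quota rounded against its threshold gives West 2, North 2, East 2, Central 4, Lowland 5, Highland 2 (total 17).

West=2; North=2; East=2; Central=4; Lowland=5; Highland=2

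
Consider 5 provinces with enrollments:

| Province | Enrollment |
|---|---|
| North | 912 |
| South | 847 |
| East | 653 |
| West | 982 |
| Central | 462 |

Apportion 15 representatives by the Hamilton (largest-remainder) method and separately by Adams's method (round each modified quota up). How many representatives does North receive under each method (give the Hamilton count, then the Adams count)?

4 and 3

Hamilton: North 4, South 3, East 2, West 4, Central 2.
Adams: North 3, South 3, East 3, West 4, Central 2.
North gets 4 under Hamilton and 3 under Adams.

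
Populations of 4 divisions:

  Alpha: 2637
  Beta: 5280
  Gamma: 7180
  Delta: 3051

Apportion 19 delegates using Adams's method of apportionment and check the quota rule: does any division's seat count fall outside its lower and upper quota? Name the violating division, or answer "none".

Standard quotas: Alpha 2.761, Beta 5.528, Gamma 7.517, Delta 3.194.
Adams allocation: Alpha 3, Beta 6, Gamma 7, Delta 3.
Every allocation lies between the lower and upper quota.

none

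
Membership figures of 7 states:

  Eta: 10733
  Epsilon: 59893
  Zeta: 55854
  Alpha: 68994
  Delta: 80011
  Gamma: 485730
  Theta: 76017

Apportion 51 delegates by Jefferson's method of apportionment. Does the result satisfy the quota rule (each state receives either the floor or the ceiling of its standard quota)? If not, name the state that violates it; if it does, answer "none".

Gamma

Standard quotas: Eta 0.654, Epsilon 3.648, Zeta 3.402, Alpha 4.203, Delta 4.874, Gamma 29.588, Theta 4.631.
Jefferson allocation: Eta 0, Epsilon 3, Zeta 3, Alpha 4, Delta 5, Gamma 31, Theta 5.
Gamma has quota 29.588 (lower 29, upper 30) but receives 31 — outside the quota interval.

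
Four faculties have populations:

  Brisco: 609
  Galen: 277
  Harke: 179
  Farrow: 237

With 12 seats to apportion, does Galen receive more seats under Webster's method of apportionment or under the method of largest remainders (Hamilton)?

Webster: Brisco 5, Galen 3, Harke 2, Farrow 2.
Hamilton: Brisco 6, Galen 2, Harke 2, Farrow 2.
Galen gets 3 under Webster and 2 under Hamilton.

Webster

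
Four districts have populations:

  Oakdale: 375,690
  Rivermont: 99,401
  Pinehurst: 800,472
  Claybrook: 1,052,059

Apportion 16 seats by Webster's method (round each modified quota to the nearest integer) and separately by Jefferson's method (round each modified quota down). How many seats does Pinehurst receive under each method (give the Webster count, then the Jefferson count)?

5 and 6

Webster: Oakdale 3, Rivermont 1, Pinehurst 5, Claybrook 7.
Jefferson: Oakdale 2, Rivermont 0, Pinehurst 6, Claybrook 8.
Pinehurst gets 5 under Webster and 6 under Jefferson.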